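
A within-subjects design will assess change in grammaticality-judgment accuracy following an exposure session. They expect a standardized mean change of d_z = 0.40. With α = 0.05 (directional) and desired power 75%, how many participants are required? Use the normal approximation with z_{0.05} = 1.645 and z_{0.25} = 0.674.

n = 34 pairs

For a paired (one-sample on differences) test: n = ((z_{α} + z_β) / d)².
z_{α} + z_β = 1.645 + 0.674 = 2.319.
n = (2.319 / 0.40)² = 5.797² = 33.61.
Round up.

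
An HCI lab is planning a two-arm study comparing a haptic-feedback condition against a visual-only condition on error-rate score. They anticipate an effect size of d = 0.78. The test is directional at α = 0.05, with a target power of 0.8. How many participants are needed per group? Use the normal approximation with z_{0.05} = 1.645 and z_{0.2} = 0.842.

n = 21 per group

For two independent groups with equal n: n = 2·((z_{α} + z_β) / d)².
z_{α} + z_β = 1.645 + 0.842 = 2.487.
n = 2 × (2.487 / 0.78)² = 2 × 3.188² = 2 × 10.17 = 20.3.
Round up to the next whole participant.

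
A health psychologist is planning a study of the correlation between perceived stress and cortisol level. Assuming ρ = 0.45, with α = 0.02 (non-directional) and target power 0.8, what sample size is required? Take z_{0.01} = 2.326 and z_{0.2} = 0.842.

Fisher's z: C = ½·ln((1+r)/(1−r)) = ½·ln(2.6364) = 0.4847.
n = ((z_{α/2} + z_β)/C)² + 3.
(2.326 + 0.842) / 0.4847 = 3.168 / 0.4847 = 6.536.
n = 6.536² + 3 = 42.72 + 3 = 45.7.
Round up.

n = 46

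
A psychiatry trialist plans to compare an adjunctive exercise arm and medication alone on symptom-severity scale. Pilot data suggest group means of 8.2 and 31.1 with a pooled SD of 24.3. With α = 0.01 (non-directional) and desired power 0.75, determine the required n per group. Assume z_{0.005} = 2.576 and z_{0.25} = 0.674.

Cohen's d = |M₁ − M₂| / SD_pooled = |8.2 − 31.1| / 24.3 = 22.9 / 24.3 = 0.942.
For two independent groups with equal n: n = 2·((z_{α/2} + z_β) / d)².
z_{α/2} + z_β = 2.576 + 0.674 = 3.250.
n = 2 × (3.250 / 0.942)² = 2 × 3.450² = 2 × 11.90 = 23.8.
Round up to the next whole participant.

n = 24 per group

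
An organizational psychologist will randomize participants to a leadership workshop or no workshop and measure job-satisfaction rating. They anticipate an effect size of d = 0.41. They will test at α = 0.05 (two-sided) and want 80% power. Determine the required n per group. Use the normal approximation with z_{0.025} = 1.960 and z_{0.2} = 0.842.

n = 94 per group

For two independent groups with equal n: n = 2·((z_{α/2} + z_β) / d)².
z_{α/2} + z_β = 1.960 + 0.842 = 2.802.
n = 2 × (2.802 / 0.41)² = 2 × 6.834² = 2 × 46.71 = 93.4.
Round up to the next whole participant.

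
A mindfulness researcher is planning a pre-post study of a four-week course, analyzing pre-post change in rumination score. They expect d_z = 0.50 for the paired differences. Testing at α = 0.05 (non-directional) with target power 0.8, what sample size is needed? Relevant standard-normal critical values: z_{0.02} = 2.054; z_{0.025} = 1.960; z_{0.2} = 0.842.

For a paired (one-sample on differences) test: n = ((z_{α/2} + z_β) / d)².
z_{α/2} + z_β = 1.960 + 0.842 = 2.802.
n = (2.802 / 0.50)² = 5.604² = 31.40.
Round up.

n = 32 pairs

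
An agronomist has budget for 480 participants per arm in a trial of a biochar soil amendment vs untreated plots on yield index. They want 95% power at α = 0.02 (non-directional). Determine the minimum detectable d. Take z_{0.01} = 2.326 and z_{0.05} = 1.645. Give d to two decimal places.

For two independent groups of n = 480 each: d_min = (z_{α/2} + z_β)·√(2/n).
z-sum = 2.326 + 1.645 = 3.971.
d_min = 3.971 × √(2/480) = 3.971 × 0.0645 = 0.256.

d_min ≈ 0.26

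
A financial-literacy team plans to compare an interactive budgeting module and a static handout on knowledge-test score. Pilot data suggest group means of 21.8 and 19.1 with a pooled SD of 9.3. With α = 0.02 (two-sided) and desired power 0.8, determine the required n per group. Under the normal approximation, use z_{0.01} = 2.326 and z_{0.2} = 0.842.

n = 239 per group

Cohen's d = |M₁ − M₂| / SD_pooled = |21.8 − 19.1| / 9.3 = 2.7 / 9.3 = 0.290.
For two independent groups with equal n: n = 2·((z_{α/2} + z_β) / d)².
z_{α/2} + z_β = 2.326 + 0.842 = 3.168.
n = 2 × (3.168 / 0.290)² = 2 × 10.924² = 2 × 119.34 = 238.7.
Round up to the next whole participant.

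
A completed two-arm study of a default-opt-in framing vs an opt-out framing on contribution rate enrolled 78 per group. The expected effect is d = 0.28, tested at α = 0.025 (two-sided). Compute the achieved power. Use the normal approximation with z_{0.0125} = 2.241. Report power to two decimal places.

power ≈ 0.31

For two equal groups, power = Φ(d·√(n/2) − z_{α/2}).
d·√(n/2) = 0.28 × √(78/2) = 0.28 × 6.245 = 1.749.
z_β = 1.749 − 2.241 = -0.492.
Power = Φ(-0.492) = 0.311.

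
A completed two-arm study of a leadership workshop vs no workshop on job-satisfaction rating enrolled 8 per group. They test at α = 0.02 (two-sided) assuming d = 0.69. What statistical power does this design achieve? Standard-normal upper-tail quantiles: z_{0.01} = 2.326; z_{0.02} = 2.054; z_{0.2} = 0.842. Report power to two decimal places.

For two equal groups, power = Φ(d·√(n/2) − z_{α/2}).
d·√(n/2) = 0.69 × √(8/2) = 0.69 × 2.000 = 1.380.
z_β = 1.380 − 2.326 = -0.946.
Power = Φ(-0.946) = 0.172.

power ≈ 0.17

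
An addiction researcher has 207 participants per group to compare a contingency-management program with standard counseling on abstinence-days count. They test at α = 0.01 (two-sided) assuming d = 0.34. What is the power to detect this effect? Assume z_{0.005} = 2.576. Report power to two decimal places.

For two equal groups, power = Φ(d·√(n/2) − z_{α/2}).
d·√(n/2) = 0.34 × √(207/2) = 0.34 × 10.173 = 3.459.
z_β = 3.459 − 2.576 = 0.883.
Power = Φ(0.883) = 0.811.

power ≈ 0.81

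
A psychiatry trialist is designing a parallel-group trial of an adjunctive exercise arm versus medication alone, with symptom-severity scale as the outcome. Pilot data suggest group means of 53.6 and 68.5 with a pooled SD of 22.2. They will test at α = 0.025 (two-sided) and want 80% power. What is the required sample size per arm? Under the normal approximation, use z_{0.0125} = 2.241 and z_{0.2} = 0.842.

Cohen's d = |M₁ − M₂| / SD_pooled = |53.6 − 68.5| / 22.2 = 14.9 / 22.2 = 0.671.
For two independent groups with equal n: n = 2·((z_{α/2} + z_β) / d)².
z_{α/2} + z_β = 2.241 + 0.842 = 3.083.
n = 2 × (3.083 / 0.671)² = 2 × 4.595² = 2 × 21.11 = 42.2.
Round up to the next whole participant.

n = 43 per group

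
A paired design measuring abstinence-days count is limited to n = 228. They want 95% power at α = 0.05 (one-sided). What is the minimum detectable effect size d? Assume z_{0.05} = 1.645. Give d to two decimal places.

For a single sample (or paired design) of n = 228: d_min = (z_{α} + z_β)/√n.
z-sum = 1.645 + 1.645 = 3.290.
d_min = 3.290 / √228 = 3.290 / 15.100 = 0.218.

d_min ≈ 0.22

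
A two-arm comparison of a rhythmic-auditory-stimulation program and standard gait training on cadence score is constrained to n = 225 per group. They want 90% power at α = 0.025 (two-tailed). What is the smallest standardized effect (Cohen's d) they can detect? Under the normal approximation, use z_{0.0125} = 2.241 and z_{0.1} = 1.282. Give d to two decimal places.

d_min ≈ 0.33

For two independent groups of n = 225 each: d_min = (z_{α/2} + z_β)·√(2/n).
z-sum = 2.241 + 1.282 = 3.523.
d_min = 3.523 × √(2/225) = 3.523 × 0.0943 = 0.332.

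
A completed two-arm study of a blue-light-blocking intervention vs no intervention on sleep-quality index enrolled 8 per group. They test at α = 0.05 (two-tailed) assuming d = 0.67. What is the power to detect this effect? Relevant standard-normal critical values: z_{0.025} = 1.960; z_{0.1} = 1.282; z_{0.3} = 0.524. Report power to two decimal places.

For two equal groups, power = Φ(d·√(n/2) − z_{α/2}).
d·√(n/2) = 0.67 × √(8/2) = 0.67 × 2.000 = 1.340.
z_β = 1.340 − 1.960 = -0.620.
Power = Φ(-0.620) = 0.268.

power ≈ 0.27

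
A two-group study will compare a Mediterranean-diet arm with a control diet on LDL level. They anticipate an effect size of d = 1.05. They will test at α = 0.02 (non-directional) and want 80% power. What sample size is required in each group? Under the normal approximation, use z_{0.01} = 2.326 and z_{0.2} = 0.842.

n = 19 per group

For two independent groups with equal n: n = 2·((z_{α/2} + z_β) / d)².
z_{α/2} + z_β = 2.326 + 0.842 = 3.168.
n = 2 × (3.168 / 1.05)² = 2 × 3.017² = 2 × 9.10 = 18.2.
Round up to the next whole participant.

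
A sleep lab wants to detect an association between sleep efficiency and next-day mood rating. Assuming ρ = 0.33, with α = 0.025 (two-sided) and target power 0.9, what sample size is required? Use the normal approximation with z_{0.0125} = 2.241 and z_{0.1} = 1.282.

n = 109

Fisher's z: C = ½·ln((1+r)/(1−r)) = ½·ln(1.9851) = 0.3428.
n = ((z_{α/2} + z_β)/C)² + 3.
(2.241 + 1.282) / 0.3428 = 3.523 / 0.3428 = 10.277.
n = 10.277² + 3 = 105.62 + 3 = 108.6.
Round up.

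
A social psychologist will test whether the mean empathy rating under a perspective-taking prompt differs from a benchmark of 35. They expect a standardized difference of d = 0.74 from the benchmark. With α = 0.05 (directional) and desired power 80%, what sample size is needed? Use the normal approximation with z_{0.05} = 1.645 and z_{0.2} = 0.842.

n = 12

For a one-sample test: n = ((z_{α} + z_β) / d)².
z_{α} + z_β = 1.645 + 0.842 = 2.487.
n = (2.487 / 0.74)² = 3.361² = 11.30.
Round up.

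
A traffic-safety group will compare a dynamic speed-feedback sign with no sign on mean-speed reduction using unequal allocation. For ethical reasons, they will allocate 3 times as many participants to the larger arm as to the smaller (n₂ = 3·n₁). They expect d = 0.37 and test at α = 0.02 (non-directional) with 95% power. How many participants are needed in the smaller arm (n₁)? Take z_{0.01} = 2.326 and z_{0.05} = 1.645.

With allocation ratio k = n₂/n₁ = 3, Var(x̄₁−x̄₂) = σ²(1/n₁ + 1/(k·n₁)) = σ²·(k+1)/(k·n₁).
So n₁ = (1 + 1/k)·((z_{α/2} + z_β)/d)² = 1.333 × (3.971/0.37)².
n₁ = 1.333 × 115.19 = 153.6.
Round up: n₁ = 154, giving n₂ = 3 × 154 = 462.

n₁ = 154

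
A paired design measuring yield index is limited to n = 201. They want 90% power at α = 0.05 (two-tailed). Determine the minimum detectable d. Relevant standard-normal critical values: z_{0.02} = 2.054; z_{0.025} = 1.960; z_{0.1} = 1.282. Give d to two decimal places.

For a single sample (or paired design) of n = 201: d_min = (z_{α/2} + z_β)/√n.
z-sum = 1.960 + 1.282 = 3.242.
d_min = 3.242 / √201 = 3.242 / 14.177 = 0.229.

d_min ≈ 0.23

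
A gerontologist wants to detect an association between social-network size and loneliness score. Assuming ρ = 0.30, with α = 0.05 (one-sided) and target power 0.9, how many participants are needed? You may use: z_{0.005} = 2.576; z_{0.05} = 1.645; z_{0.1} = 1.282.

n = 93

Fisher's z: C = ½·ln((1+r)/(1−r)) = ½·ln(1.8571) = 0.3095.
n = ((z_{α} + z_β)/C)² + 3.
(1.645 + 1.282) / 0.3095 = 2.927 / 0.3095 = 9.457.
n = 9.457² + 3 = 89.44 + 3 = 92.4.
Round up.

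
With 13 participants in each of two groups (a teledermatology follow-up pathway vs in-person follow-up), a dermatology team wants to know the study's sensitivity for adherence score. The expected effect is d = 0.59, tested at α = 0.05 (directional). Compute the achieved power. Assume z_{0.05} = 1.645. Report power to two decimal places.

For two equal groups, power = Φ(d·√(n/2) − z_{α}).
d·√(n/2) = 0.59 × √(13/2) = 0.59 × 2.550 = 1.504.
z_β = 1.504 − 1.645 = -0.141.
Power = Φ(-0.141) = 0.444.

power ≈ 0.44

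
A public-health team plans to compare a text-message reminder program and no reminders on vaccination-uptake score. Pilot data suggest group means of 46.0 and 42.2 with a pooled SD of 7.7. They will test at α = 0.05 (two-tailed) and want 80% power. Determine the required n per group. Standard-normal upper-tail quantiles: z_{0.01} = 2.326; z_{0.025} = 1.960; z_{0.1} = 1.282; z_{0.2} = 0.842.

n = 65 per group

Cohen's d = |M₁ − M₂| / SD_pooled = |46.0 − 42.2| / 7.7 = 3.8 / 7.7 = 0.494.
For two independent groups with equal n: n = 2·((z_{α/2} + z_β) / d)².
z_{α/2} + z_β = 1.960 + 0.842 = 2.802.
n = 2 × (2.802 / 0.494)² = 2 × 5.672² = 2 × 32.17 = 64.3.
Round up to the next whole participant.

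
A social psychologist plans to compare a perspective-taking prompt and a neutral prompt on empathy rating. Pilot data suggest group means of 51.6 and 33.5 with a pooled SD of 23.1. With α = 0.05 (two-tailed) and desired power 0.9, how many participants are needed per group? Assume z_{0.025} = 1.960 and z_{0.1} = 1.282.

n = 35 per group

Cohen's d = |M₁ − M₂| / SD_pooled = |51.6 − 33.5| / 23.1 = 18.1 / 23.1 = 0.784.
For two independent groups with equal n: n = 2·((z_{α/2} + z_β) / d)².
z_{α/2} + z_β = 1.960 + 1.282 = 3.242.
n = 2 × (3.242 / 0.784)² = 2 × 4.135² = 2 × 17.10 = 34.2.
Round up to the next whole participant.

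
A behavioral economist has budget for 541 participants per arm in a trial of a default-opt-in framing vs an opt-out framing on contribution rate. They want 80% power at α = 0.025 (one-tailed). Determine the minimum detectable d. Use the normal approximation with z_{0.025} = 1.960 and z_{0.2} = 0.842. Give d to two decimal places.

For two independent groups of n = 541 each: d_min = (z_{α} + z_β)·√(2/n).
z-sum = 1.960 + 0.842 = 2.802.
d_min = 2.802 × √(2/541) = 2.802 × 0.0608 = 0.170.

d_min ≈ 0.17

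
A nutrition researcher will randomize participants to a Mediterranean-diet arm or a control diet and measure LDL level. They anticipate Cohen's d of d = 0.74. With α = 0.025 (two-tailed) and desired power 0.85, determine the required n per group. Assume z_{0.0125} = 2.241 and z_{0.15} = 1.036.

n = 40 per group

For two independent groups with equal n: n = 2·((z_{α/2} + z_β) / d)².
z_{α/2} + z_β = 2.241 + 1.036 = 3.277.
n = 2 × (3.277 / 0.74)² = 2 × 4.428² = 2 × 19.61 = 39.2.
Round up to the next whole participant.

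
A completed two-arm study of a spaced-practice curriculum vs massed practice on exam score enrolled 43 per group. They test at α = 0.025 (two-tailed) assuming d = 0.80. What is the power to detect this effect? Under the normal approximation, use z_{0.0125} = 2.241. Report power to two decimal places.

For two equal groups, power = Φ(d·√(n/2) − z_{α/2}).
d·√(n/2) = 0.80 × √(43/2) = 0.80 × 4.637 = 3.709.
z_β = 3.709 − 2.241 = 1.468.
Power = Φ(1.468) = 0.929.

power ≈ 0.93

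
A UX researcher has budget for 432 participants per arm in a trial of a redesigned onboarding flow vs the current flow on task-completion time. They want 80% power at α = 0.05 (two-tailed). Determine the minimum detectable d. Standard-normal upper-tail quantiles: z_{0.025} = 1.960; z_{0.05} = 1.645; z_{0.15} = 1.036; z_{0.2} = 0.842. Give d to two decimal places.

d_min ≈ 0.19

For two independent groups of n = 432 each: d_min = (z_{α/2} + z_β)·√(2/n).
z-sum = 1.960 + 0.842 = 2.802.
d_min = 2.802 × √(2/432) = 2.802 × 0.0680 = 0.191.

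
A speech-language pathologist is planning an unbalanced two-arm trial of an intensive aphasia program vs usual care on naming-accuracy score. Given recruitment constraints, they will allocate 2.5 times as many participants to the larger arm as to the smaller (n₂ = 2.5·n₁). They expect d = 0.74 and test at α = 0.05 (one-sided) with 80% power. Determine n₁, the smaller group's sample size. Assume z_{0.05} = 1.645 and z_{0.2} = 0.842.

With allocation ratio k = n₂/n₁ = 2.5, Var(x̄₁−x̄₂) = σ²(1/n₁ + 1/(k·n₁)) = σ²·(k+1)/(k·n₁).
So n₁ = (1 + 1/k)·((z_{α} + z_β)/d)² = 1.400 × (2.487/0.74)².
n₁ = 1.400 × 11.30 = 15.8.
Round up: n₁ = 16, giving n₂ = 2.5 × 16 = 40.

n₁ = 16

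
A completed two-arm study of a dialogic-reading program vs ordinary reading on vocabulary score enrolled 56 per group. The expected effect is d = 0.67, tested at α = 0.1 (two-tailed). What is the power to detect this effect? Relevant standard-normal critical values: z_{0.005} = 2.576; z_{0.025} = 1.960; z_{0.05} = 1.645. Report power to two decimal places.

For two equal groups, power = Φ(d·√(n/2) − z_{α/2}).
d·√(n/2) = 0.67 × √(56/2) = 0.67 × 5.292 = 3.545.
z_β = 3.545 − 1.645 = 1.900.
Power = Φ(1.900) = 0.971.

power ≈ 0.97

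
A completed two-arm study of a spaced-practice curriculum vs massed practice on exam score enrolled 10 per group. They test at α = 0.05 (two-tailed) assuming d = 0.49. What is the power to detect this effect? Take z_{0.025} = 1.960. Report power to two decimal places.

power ≈ 0.19

For two equal groups, power = Φ(d·√(n/2) − z_{α/2}).
d·√(n/2) = 0.49 × √(10/2) = 0.49 × 2.236 = 1.096.
z_β = 1.096 − 1.960 = -0.864.
Power = Φ(-0.864) = 0.194.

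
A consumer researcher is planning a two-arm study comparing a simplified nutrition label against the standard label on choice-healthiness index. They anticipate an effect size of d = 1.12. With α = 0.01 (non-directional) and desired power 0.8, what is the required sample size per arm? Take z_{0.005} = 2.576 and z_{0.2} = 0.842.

For two independent groups with equal n: n = 2·((z_{α/2} + z_β) / d)².
z_{α/2} + z_β = 2.576 + 0.842 = 3.418.
n = 2 × (3.418 / 1.12)² = 2 × 3.052² = 2 × 9.31 = 18.6.
Round up to the next whole participant.

n = 19 per group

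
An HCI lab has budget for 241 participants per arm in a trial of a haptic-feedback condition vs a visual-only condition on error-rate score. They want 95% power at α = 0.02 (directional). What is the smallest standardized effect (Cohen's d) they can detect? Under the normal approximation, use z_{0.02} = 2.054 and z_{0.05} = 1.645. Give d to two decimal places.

For two independent groups of n = 241 each: d_min = (z_{α} + z_β)·√(2/n).
z-sum = 2.054 + 1.645 = 3.699.
d_min = 3.699 × √(2/241) = 3.699 × 0.0911 = 0.337.

d_min ≈ 0.34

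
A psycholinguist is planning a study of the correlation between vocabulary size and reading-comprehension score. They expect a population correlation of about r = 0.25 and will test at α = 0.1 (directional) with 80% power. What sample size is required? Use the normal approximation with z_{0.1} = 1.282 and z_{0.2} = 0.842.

n = 73

Fisher's z: C = ½·ln((1+r)/(1−r)) = ½·ln(1.6667) = 0.2554.
n = ((z_{α} + z_β)/C)² + 3.
(1.282 + 0.842) / 0.2554 = 2.124 / 0.2554 = 8.316.
n = 8.316² + 3 = 69.16 + 3 = 72.2.
Round up.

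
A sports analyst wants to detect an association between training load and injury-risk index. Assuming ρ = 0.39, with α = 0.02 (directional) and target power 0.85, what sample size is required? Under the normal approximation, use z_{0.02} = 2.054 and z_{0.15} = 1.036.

n = 60

Fisher's z: C = ½·ln((1+r)/(1−r)) = ½·ln(2.2787) = 0.4118.
n = ((z_{α} + z_β)/C)² + 3.
(2.054 + 1.036) / 0.4118 = 3.090 / 0.4118 = 7.504.
n = 7.504² + 3 = 56.30 + 3 = 59.3.
Round up.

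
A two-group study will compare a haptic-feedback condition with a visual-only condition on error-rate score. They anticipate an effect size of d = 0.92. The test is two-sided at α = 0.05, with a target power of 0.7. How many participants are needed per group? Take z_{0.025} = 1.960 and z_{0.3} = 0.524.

For two independent groups with equal n: n = 2·((z_{α/2} + z_β) / d)².
z_{α/2} + z_β = 1.960 + 0.524 = 2.484.
n = 2 × (2.484 / 0.92)² = 2 × 2.700² = 2 × 7.29 = 14.6.
Round up to the next whole participant.

n = 15 per group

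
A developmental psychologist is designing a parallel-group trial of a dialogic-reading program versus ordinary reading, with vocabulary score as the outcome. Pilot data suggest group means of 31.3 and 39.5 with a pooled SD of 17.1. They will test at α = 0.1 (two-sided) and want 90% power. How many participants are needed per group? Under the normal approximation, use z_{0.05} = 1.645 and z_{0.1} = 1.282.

Cohen's d = |M₁ − M₂| / SD_pooled = |31.3 − 39.5| / 17.1 = 8.2 / 17.1 = 0.480.
For two independent groups with equal n: n = 2·((z_{α/2} + z_β) / d)².
z_{α/2} + z_β = 1.645 + 1.282 = 2.927.
n = 2 × (2.927 / 0.480)² = 2 × 6.098² = 2 × 37.18 = 74.4.
Round up to the next whole participant.

n = 75 per group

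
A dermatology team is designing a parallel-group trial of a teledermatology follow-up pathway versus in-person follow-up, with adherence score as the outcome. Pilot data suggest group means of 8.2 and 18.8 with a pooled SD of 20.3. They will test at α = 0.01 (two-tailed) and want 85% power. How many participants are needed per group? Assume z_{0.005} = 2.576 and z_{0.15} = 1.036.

n = 96 per group

Cohen's d = |M₁ − M₂| / SD_pooled = |8.2 − 18.8| / 20.3 = 10.6 / 20.3 = 0.522.
For two independent groups with equal n: n = 2·((z_{α/2} + z_β) / d)².
z_{α/2} + z_β = 2.576 + 1.036 = 3.612.
n = 2 × (3.612 / 0.522)² = 2 × 6.920² = 2 × 47.88 = 95.8.
Round up to the next whole participant.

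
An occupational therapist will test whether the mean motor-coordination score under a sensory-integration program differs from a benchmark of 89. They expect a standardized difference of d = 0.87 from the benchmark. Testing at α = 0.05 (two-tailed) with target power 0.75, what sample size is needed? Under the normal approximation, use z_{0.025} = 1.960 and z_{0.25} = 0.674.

For a one-sample test: n = ((z_{α/2} + z_β) / d)².
z_{α/2} + z_β = 1.960 + 0.674 = 2.634.
n = (2.634 / 0.87)² = 3.028² = 9.17.
Round up.

n = 10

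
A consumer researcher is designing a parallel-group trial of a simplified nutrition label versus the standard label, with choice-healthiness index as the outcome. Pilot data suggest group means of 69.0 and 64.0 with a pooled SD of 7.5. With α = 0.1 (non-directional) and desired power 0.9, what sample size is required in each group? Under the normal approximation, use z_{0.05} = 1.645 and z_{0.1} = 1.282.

Cohen's d = |M₁ − M₂| / SD_pooled = |69.0 − 64.0| / 7.5 = 5.0 / 7.5 = 0.667.
For two independent groups with equal n: n = 2·((z_{α/2} + z_β) / d)².
z_{α/2} + z_β = 1.645 + 1.282 = 2.927.
n = 2 × (2.927 / 0.667)² = 2 × 4.388² = 2 × 19.26 = 38.5.
Round up to the next whole participant.

n = 39 per group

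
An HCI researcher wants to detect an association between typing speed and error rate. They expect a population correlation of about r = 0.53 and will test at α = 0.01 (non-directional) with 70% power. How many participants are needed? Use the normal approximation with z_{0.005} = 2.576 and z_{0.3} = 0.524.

n = 31

Fisher's z: C = ½·ln((1+r)/(1−r)) = ½·ln(3.2553) = 0.5901.
n = ((z_{α/2} + z_β)/C)² + 3.
(2.576 + 0.524) / 0.5901 = 3.100 / 0.5901 = 5.253.
n = 5.253² + 3 = 27.60 + 3 = 30.6.
Round up.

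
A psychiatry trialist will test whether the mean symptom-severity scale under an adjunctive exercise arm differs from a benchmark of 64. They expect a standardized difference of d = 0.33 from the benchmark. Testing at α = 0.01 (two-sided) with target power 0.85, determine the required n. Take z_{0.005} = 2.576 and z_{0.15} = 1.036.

n = 120

For a one-sample test: n = ((z_{α/2} + z_β) / d)².
z_{α/2} + z_β = 2.576 + 1.036 = 3.612.
n = (3.612 / 0.33)² = 10.945² = 119.80.
Round up.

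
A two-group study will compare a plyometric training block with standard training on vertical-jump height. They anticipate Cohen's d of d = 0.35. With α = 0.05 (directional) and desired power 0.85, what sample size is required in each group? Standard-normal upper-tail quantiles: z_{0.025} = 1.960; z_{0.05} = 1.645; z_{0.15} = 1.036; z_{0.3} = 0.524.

For two independent groups with equal n: n = 2·((z_{α} + z_β) / d)².
z_{α} + z_β = 1.645 + 1.036 = 2.681.
n = 2 × (2.681 / 0.35)² = 2 × 7.660² = 2 × 58.68 = 117.4.
Round up to the next whole participant.

n = 118 per group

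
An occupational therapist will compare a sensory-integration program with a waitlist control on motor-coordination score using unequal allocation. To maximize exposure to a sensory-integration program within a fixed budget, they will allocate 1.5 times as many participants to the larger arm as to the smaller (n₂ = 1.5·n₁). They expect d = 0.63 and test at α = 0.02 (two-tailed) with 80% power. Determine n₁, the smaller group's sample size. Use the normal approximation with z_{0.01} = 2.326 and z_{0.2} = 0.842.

n₁ = 43

With allocation ratio k = n₂/n₁ = 1.5, Var(x̄₁−x̄₂) = σ²(1/n₁ + 1/(k·n₁)) = σ²·(k+1)/(k·n₁).
So n₁ = (1 + 1/k)·((z_{α/2} + z_β)/d)² = 1.667 × (3.168/0.63)².
n₁ = 1.667 × 25.29 = 42.1.
Round up: n₁ = 43, giving n₂ = ⌈1.5 × 43⌉ = ⌈64.5⌉ = 65.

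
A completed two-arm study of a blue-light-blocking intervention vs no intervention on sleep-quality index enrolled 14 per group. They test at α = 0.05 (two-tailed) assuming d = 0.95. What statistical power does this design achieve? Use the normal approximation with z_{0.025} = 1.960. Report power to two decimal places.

For two equal groups, power = Φ(d·√(n/2) − z_{α/2}).
d·√(n/2) = 0.95 × √(14/2) = 0.95 × 2.646 = 2.513.
z_β = 2.513 − 1.960 = 0.553.
Power = Φ(0.553) = 0.710.

power ≈ 0.71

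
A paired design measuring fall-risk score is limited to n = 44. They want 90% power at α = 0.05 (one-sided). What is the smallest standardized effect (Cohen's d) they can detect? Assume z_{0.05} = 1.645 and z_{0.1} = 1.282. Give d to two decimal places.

For a single sample (or paired design) of n = 44: d_min = (z_{α} + z_β)/√n.
z-sum = 1.645 + 1.282 = 2.927.
d_min = 2.927 / √44 = 2.927 / 6.633 = 0.441.

d_min ≈ 0.44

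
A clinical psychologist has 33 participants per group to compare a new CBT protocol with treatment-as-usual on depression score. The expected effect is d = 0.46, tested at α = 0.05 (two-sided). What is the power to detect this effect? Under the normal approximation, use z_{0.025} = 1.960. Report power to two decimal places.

For two equal groups, power = Φ(d·√(n/2) − z_{α/2}).
d·√(n/2) = 0.46 × √(33/2) = 0.46 × 4.062 = 1.869.
z_β = 1.869 − 1.960 = -0.091.
Power = Φ(-0.091) = 0.464.

power ≈ 0.46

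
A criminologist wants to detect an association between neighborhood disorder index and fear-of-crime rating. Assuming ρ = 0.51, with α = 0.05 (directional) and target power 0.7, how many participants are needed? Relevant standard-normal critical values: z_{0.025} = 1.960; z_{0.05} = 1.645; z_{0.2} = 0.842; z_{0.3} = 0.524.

n = 18

Fisher's z: C = ½·ln((1+r)/(1−r)) = ½·ln(3.0816) = 0.5627.
n = ((z_{α} + z_β)/C)² + 3.
(1.645 + 0.524) / 0.5627 = 2.169 / 0.5627 = 3.855.
n = 3.855² + 3 = 14.86 + 3 = 17.9.
Round up.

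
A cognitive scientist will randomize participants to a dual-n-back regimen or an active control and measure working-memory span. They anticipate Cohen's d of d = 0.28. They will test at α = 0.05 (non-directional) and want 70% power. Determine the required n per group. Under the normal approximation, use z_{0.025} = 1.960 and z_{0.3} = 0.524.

n = 158 per group

For two independent groups with equal n: n = 2·((z_{α/2} + z_β) / d)².
z_{α/2} + z_β = 1.960 + 0.524 = 2.484.
n = 2 × (2.484 / 0.28)² = 2 × 8.871² = 2 × 78.70 = 157.4.
Round up to the next whole participant.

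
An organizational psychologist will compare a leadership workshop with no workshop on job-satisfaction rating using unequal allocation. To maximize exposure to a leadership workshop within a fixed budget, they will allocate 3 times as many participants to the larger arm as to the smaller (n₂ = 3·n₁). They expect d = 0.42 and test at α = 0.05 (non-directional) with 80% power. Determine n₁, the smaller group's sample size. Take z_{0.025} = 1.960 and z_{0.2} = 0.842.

n₁ = 60

With allocation ratio k = n₂/n₁ = 3, Var(x̄₁−x̄₂) = σ²(1/n₁ + 1/(k·n₁)) = σ²·(k+1)/(k·n₁).
So n₁ = (1 + 1/k)·((z_{α/2} + z_β)/d)² = 1.333 × (2.802/0.42)².
n₁ = 1.333 × 44.51 = 59.3.
Round up: n₁ = 60, giving n₂ = 3 × 60 = 180.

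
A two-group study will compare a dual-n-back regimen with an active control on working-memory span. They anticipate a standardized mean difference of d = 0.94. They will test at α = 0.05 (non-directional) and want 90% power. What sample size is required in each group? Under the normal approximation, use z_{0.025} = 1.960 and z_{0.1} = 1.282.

n = 24 per group

For two independent groups with equal n: n = 2·((z_{α/2} + z_β) / d)².
z_{α/2} + z_β = 1.960 + 1.282 = 3.242.
n = 2 × (3.242 / 0.94)² = 2 × 3.449² = 2 × 11.90 = 23.8.
Round up to the next whole participant.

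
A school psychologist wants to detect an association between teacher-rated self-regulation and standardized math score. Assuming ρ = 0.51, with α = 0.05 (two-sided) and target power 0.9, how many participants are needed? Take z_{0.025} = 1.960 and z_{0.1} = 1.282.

Fisher's z: C = ½·ln((1+r)/(1−r)) = ½·ln(3.0816) = 0.5627.
n = ((z_{α/2} + z_β)/C)² + 3.
(1.960 + 1.282) / 0.5627 = 3.242 / 0.5627 = 5.762.
n = 5.762² + 3 = 33.19 + 3 = 36.2.
Round up.

n = 37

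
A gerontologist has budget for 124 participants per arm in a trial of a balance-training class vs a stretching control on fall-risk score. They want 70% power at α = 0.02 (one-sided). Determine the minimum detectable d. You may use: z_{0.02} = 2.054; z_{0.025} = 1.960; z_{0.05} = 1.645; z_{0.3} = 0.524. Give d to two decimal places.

d_min ≈ 0.33

For two independent groups of n = 124 each: d_min = (z_{α} + z_β)·√(2/n).
z-sum = 2.054 + 0.524 = 2.578.
d_min = 2.578 × √(2/124) = 2.578 × 0.1270 = 0.327.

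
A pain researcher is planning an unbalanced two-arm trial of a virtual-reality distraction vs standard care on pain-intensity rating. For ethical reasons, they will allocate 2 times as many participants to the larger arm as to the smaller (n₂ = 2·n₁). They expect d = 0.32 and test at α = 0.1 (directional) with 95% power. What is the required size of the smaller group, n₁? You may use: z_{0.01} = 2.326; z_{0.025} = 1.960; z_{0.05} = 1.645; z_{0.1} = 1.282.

With allocation ratio k = n₂/n₁ = 2, Var(x̄₁−x̄₂) = σ²(1/n₁ + 1/(k·n₁)) = σ²·(k+1)/(k·n₁).
So n₁ = (1 + 1/k)·((z_{α} + z_β)/d)² = 1.500 × (2.927/0.32)².
n₁ = 1.500 × 83.67 = 125.5.
Round up: n₁ = 126, giving n₂ = 2 × 126 = 252.

n₁ = 126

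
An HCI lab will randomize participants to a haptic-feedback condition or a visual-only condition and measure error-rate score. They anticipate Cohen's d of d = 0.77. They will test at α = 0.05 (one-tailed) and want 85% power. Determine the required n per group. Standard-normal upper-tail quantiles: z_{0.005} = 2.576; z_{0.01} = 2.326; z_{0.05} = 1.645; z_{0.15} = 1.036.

n = 25 per group

For two independent groups with equal n: n = 2·((z_{α} + z_β) / d)².
z_{α} + z_β = 1.645 + 1.036 = 2.681.
n = 2 × (2.681 / 0.77)² = 2 × 3.482² = 2 × 12.12 = 24.2.
Round up to the next whole participant.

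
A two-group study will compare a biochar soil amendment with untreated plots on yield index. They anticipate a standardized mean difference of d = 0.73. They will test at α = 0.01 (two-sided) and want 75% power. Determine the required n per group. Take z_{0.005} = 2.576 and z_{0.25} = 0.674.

For two independent groups with equal n: n = 2·((z_{α/2} + z_β) / d)².
z_{α/2} + z_β = 2.576 + 0.674 = 3.250.
n = 2 × (3.250 / 0.73)² = 2 × 4.452² = 2 × 19.82 = 39.6.
Round up to the next whole participant.

n = 40 per group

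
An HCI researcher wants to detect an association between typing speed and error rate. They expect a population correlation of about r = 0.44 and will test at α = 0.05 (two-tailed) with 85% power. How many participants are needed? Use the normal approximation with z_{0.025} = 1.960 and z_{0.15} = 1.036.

n = 44

Fisher's z: C = ½·ln((1+r)/(1−r)) = ½·ln(2.5714) = 0.4722.
n = ((z_{α/2} + z_β)/C)² + 3.
(1.960 + 1.036) / 0.4722 = 2.996 / 0.4722 = 6.345.
n = 6.345² + 3 = 40.26 + 3 = 43.3.
Round up.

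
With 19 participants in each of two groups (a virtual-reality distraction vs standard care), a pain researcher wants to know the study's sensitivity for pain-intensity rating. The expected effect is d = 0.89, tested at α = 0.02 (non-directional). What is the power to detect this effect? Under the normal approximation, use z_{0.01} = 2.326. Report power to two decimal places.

For two equal groups, power = Φ(d·√(n/2) − z_{α/2}).
d·√(n/2) = 0.89 × √(19/2) = 0.89 × 3.082 = 2.743.
z_β = 2.743 − 2.326 = 0.417.
Power = Φ(0.417) = 0.662.

power ≈ 0.66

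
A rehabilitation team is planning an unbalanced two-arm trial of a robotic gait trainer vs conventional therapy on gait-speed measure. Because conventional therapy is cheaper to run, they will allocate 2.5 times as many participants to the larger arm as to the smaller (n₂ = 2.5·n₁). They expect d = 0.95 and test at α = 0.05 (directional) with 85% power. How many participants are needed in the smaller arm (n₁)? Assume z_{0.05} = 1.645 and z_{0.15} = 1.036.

With allocation ratio k = n₂/n₁ = 2.5, Var(x̄₁−x̄₂) = σ²(1/n₁ + 1/(k·n₁)) = σ²·(k+1)/(k·n₁).
So n₁ = (1 + 1/k)·((z_{α} + z_β)/d)² = 1.400 × (2.681/0.95)².
n₁ = 1.400 × 7.96 = 11.1.
Round up: n₁ = 12, giving n₂ = 2.5 × 12 = 30.

n₁ = 12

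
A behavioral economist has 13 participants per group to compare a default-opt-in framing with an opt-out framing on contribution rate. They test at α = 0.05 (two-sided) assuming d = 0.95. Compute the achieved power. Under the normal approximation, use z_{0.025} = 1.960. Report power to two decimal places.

power ≈ 0.68

For two equal groups, power = Φ(d·√(n/2) − z_{α/2}).
d·√(n/2) = 0.95 × √(13/2) = 0.95 × 2.550 = 2.422.
z_β = 2.422 − 1.960 = 0.462.
Power = Φ(0.462) = 0.678.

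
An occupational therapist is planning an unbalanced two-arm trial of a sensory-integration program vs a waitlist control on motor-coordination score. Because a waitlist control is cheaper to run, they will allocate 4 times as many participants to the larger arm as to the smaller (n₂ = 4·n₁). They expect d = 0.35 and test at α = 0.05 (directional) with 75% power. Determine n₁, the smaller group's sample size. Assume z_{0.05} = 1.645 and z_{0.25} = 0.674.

With allocation ratio k = n₂/n₁ = 4, Var(x̄₁−x̄₂) = σ²(1/n₁ + 1/(k·n₁)) = σ²·(k+1)/(k·n₁).
So n₁ = (1 + 1/k)·((z_{α} + z_β)/d)² = 1.250 × (2.319/0.35)².
n₁ = 1.250 × 43.90 = 54.9.
Round up: n₁ = 55, giving n₂ = 4 × 55 = 220.

n₁ = 55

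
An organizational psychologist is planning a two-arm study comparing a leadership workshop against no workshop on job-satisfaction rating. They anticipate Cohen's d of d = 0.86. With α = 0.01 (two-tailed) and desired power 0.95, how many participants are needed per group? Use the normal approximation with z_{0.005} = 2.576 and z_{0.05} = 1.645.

n = 49 per group

For two independent groups with equal n: n = 2·((z_{α/2} + z_β) / d)².
z_{α/2} + z_β = 2.576 + 1.645 = 4.221.
n = 2 × (4.221 / 0.86)² = 2 × 4.908² = 2 × 24.09 = 48.2.
Round up to the next whole participant.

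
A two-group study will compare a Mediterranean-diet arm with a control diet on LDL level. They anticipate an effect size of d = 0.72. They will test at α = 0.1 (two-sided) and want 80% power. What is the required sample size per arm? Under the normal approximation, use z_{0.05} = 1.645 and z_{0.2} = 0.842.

n = 24 per group

For two independent groups with equal n: n = 2·((z_{α/2} + z_β) / d)².
z_{α/2} + z_β = 1.645 + 0.842 = 2.487.
n = 2 × (2.487 / 0.72)² = 2 × 3.454² = 2 × 11.93 = 23.9.
Round up to the next whole participant.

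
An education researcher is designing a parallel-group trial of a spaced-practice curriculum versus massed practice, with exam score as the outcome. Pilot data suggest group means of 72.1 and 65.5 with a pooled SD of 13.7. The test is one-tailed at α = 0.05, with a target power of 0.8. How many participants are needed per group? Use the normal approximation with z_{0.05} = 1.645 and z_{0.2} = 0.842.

Cohen's d = |M₁ − M₂| / SD_pooled = |72.1 − 65.5| / 13.7 = 6.6 / 13.7 = 0.482.
For two independent groups with equal n: n = 2·((z_{α} + z_β) / d)².
z_{α} + z_β = 1.645 + 0.842 = 2.487.
n = 2 × (2.487 / 0.482)² = 2 × 5.160² = 2 × 26.62 = 53.2.
Round up to the next whole participant.

n = 54 per group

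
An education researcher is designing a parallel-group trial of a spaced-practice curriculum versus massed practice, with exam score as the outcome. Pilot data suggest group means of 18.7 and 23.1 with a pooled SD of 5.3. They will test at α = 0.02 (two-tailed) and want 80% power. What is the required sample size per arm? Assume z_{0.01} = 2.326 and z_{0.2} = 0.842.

n = 30 per group

Cohen's d = |M₁ − M₂| / SD_pooled = |18.7 − 23.1| / 5.3 = 4.4 / 5.3 = 0.830.
For two independent groups with equal n: n = 2·((z_{α/2} + z_β) / d)².
z_{α/2} + z_β = 2.326 + 0.842 = 3.168.
n = 2 × (3.168 / 0.830)² = 2 × 3.817² = 2 × 14.57 = 29.1.
Round up to the next whole participant.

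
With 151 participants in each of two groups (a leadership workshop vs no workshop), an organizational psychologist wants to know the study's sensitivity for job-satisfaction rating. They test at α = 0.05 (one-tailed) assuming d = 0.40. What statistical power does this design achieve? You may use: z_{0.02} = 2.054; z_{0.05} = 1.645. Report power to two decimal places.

power ≈ 0.97

For two equal groups, power = Φ(d·√(n/2) − z_{α}).
d·√(n/2) = 0.40 × √(151/2) = 0.40 × 8.689 = 3.476.
z_β = 3.476 − 1.645 = 1.831.
Power = Φ(1.831) = 0.966.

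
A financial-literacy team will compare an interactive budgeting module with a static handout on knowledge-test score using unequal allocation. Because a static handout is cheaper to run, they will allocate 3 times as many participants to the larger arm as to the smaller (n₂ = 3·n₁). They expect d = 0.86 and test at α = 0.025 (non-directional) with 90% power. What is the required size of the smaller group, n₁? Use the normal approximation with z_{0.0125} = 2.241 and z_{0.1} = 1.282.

n₁ = 23

With allocation ratio k = n₂/n₁ = 3, Var(x̄₁−x̄₂) = σ²(1/n₁ + 1/(k·n₁)) = σ²·(k+1)/(k·n₁).
So n₁ = (1 + 1/k)·((z_{α/2} + z_β)/d)² = 1.333 × (3.523/0.86)².
n₁ = 1.333 × 16.78 = 22.4.
Round up: n₁ = 23, giving n₂ = 3 × 23 = 69.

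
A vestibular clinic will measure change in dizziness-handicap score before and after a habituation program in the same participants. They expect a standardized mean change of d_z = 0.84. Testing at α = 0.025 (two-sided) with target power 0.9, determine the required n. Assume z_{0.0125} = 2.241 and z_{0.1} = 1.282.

For a paired (one-sample on differences) test: n = ((z_{α/2} + z_β) / d)².
z_{α/2} + z_β = 2.241 + 1.282 = 3.523.
n = (3.523 / 0.84)² = 4.194² = 17.59.
Round up.

n = 18 pairs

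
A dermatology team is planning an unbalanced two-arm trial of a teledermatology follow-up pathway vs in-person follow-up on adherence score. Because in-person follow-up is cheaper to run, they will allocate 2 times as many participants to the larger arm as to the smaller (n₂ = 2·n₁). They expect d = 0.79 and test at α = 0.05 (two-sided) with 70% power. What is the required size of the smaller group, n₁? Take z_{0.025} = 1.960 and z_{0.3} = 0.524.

n₁ = 15

With allocation ratio k = n₂/n₁ = 2, Var(x̄₁−x̄₂) = σ²(1/n₁ + 1/(k·n₁)) = σ²·(k+1)/(k·n₁).
So n₁ = (1 + 1/k)·((z_{α/2} + z_β)/d)² = 1.500 × (2.484/0.79)².
n₁ = 1.500 × 9.89 = 14.8.
Round up: n₁ = 15, giving n₂ = 2 × 15 = 30.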